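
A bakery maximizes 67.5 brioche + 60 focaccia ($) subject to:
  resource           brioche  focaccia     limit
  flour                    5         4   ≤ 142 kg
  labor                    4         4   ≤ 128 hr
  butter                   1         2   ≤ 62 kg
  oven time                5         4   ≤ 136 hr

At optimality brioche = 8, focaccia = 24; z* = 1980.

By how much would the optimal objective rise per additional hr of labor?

Binding: labor and oven time. Non-binding: flour (6 unused), butter (6 unused).
By complementary slackness, y = 0 for the non-binding constraints.
From A_Bᵀ y = c: 4·y_labor + 5·y_oven time = 67.5; 4·y_labor + 4·y_oven time = 60.
→ y_labor = 7.5 and y_oven time = 7.5.
Shadow price of labor = 7.5.

7.5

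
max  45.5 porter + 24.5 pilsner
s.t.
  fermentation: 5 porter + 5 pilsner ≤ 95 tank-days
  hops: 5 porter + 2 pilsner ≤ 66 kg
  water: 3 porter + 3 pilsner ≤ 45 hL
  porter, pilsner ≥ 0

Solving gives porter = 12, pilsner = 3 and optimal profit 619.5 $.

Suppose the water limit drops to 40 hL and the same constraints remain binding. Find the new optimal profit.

602

Binding: hops and water. Non-binding: fermentation (20 unused).
Slack constraints have shadow price 0 (complementary slackness).
The binding rows give the dual system: 5·y_hops + 3·y_water = 45.5 and 2·y_hops + 3·y_water = 24.5.
Solving: y_hops = 7, y_water = 3.5.
Δz = y_water·Δb = 3.5 × (-5) = -17.5, so new z* = 619.5 − 17.5 = 602.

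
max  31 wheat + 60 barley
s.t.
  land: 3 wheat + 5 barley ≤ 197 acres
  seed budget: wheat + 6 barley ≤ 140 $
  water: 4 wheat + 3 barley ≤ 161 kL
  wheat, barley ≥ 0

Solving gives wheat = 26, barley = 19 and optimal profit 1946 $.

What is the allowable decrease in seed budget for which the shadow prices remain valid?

99.75

Binding constraints: seed budget, water. The basis is B = [[1,6],[4,3]] with det -21.
Per unit decrease in seed budget, x* moves by d = (0.1429, -0.1905).
The basis stays optimal until barley reaches 0; allowable decrease = 99.75 $.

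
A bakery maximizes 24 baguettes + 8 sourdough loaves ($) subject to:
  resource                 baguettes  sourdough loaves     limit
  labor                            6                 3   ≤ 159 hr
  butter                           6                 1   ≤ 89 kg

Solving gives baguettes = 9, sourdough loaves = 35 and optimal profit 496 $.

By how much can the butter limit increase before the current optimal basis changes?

Binding constraints: labor, butter. The basis is B = [[6,3],[6,1]] with det -12.
Per unit increase in butter, x* moves by d = (0.25, -0.5).
The basis stays optimal until sourdough loaves reaches 0; allowable increase = 70 kg.

70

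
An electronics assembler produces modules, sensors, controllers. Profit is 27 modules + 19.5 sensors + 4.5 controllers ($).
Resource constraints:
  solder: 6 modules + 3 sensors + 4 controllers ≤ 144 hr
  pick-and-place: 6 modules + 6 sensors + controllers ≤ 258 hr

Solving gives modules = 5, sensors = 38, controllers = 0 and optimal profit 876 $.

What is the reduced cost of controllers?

Check each constraint at x*: solder 144/144 (tight); pick-and-place 258/258 (tight).
Dual feasibility on the basic columns requires 6·y_solder + 6·y_pick-and-place = 27, 3·y_solder + 6·y_pick-and-place = 19.5.
This yields shadow prices y_solder = 2.5, y_pick-and-place = 2.
Reduced cost of controllers: c₃ − yᵀa₃ = 4.5 − (2.5·4 + 2·1) = 4.5 − 12 = -7.5.

-7.5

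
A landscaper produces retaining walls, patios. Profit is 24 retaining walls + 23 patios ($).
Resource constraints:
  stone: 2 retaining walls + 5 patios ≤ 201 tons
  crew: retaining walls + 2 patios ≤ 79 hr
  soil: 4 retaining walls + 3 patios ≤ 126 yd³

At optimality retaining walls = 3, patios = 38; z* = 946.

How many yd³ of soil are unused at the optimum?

soil used = 4·3 + 3·38 = 126; slack = 126 − 126 = 0.

0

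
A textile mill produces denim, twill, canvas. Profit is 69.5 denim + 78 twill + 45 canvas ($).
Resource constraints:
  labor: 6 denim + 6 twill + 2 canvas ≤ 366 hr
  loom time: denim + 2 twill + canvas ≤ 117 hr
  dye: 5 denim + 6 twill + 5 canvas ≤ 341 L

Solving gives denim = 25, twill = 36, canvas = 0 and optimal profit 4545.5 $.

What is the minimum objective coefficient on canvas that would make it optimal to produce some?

51.5

Binding: labor and dye. Non-binding: loom time (20 unused).
Since loom time is not tight, its dual is 0.
Dual feasibility on the basic columns requires 6·y_labor + 5·y_dye = 69.5, 6·y_labor + 6·y_dye = 78.
Solving: y_labor = 4.5, y_dye = 8.5.
canvas enters the basis when its profit ≥ yᵀa₃ = 4.5·2 + 8.5·5 = 51.5.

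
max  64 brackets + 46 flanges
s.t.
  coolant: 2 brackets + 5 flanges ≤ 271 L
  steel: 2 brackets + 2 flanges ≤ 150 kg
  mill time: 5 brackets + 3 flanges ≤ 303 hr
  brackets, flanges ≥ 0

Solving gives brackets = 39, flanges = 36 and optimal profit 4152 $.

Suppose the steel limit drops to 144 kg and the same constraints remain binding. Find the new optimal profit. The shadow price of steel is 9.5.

4095

Δb = -6, so new z* = 4152 + (9.5)·(-6) = 4152 − 57 = 4095.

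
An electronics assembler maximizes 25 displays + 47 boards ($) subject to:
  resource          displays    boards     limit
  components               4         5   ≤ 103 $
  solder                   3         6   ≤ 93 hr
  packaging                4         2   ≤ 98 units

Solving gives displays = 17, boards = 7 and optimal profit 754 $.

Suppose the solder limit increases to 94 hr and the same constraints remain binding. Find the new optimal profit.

Check each constraint at x*: components 103/103 (tight); solder 93/93 (tight); packaging 82/98 (slack 16).
Since packaging is not tight, its dual is 0.
Dual feasibility on the basic columns requires 4·y_components + 3·y_solder = 25, 5·y_components + 6·y_solder = 47.
This yields shadow prices y_components = 1, y_solder = 7.
Δz = y_solder·Δb = 7 × (1) = 7, so new z* = 754 + 7 = 761.

761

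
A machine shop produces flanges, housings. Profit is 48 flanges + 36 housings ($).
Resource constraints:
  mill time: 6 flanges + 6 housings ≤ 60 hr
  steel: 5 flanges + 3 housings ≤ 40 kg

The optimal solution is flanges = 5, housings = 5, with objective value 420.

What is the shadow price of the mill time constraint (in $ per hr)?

At the optimum: mill time uses 60 of 60 (binding); steel uses 40 of 40 (binding).
From A_Bᵀ y = c: 6·y_mill time + 5·y_steel = 48; 6·y_mill time + 3·y_steel = 36.
→ y_mill time = 3 and y_steel = 6.
Shadow price of mill time = 3.

3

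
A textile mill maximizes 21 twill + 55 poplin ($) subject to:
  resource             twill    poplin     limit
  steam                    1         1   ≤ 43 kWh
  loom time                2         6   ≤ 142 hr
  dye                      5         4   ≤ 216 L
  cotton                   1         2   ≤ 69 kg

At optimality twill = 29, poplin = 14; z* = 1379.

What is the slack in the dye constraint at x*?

dye used = 5·29 + 4·14 = 201; slack = 216 − 201 = 15.

15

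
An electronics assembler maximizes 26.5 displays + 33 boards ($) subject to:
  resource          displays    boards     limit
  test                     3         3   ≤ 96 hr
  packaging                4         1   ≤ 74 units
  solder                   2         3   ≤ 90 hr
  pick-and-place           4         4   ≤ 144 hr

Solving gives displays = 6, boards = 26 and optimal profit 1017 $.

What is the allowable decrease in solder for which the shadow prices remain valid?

8

Binding constraints: test, solder. The basis is B = [[3,3],[2,3]] with det 3.
Per unit decrease in solder, x* moves by d = (1, -1).
The basis stays optimal until packaging becomes binding; allowable decrease = 8 hr.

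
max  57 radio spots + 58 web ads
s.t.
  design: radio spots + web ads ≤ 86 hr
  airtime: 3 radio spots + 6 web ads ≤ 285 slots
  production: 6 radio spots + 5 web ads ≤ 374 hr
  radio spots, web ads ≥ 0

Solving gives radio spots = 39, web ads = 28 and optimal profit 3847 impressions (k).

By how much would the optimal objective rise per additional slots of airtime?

3

Binding: airtime and production. Non-binding: design (19 unused).
By complementary slackness, y = 0 for the non-binding constraint.
From A_Bᵀ y = c: 3·y_airtime + 6·y_production = 57; 6·y_airtime + 5·y_production = 58.
This yields shadow prices y_airtime = 3, y_production = 8.
Shadow price of airtime = 3.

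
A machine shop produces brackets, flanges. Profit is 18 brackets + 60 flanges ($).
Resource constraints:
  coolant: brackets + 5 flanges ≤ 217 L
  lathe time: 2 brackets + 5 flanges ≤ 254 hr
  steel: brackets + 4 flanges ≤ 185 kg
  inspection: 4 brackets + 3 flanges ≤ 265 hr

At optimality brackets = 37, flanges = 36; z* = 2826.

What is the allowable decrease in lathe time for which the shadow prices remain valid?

Binding constraints: coolant, lathe time. The basis is B = [[1,5],[2,5]] with det -5.
Per unit decrease in lathe time, x* moves by d = (-1, 0.2).
The basis stays optimal until brackets reaches 0; allowable decrease = 37 hr.

37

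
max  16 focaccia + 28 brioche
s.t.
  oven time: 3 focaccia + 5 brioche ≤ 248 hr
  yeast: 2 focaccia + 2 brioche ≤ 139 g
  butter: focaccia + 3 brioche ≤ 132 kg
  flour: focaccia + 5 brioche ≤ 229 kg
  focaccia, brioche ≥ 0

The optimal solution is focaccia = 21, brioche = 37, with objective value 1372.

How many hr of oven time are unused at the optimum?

oven time used = 3·21 + 5·37 = 248; slack = 248 − 248 = 0.

0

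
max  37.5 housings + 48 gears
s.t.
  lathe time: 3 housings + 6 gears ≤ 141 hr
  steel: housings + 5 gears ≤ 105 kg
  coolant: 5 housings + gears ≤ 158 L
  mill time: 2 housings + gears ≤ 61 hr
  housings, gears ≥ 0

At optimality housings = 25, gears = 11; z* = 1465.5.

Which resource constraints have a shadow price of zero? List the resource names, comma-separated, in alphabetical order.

lathe time: 141/141 (binding)
steel: 80/105 (slack 25)
coolant: 136/158 (slack 22)
mill time: 61/61 (binding)
By complementary slackness, a constraint with positive slack has shadow price 0 → coolant, steel.

coolant, steel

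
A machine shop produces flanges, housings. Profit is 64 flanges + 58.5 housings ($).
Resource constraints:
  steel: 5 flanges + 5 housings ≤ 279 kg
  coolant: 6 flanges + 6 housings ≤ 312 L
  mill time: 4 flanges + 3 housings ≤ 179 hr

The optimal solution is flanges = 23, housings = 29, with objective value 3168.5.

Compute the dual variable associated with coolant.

Binding: coolant and mill time. Non-binding: steel (19 unused).
Since steel is not tight, its dual is 0.
From A_Bᵀ y = c: 6·y_coolant + 4·y_mill time = 64; 6·y_coolant + 3·y_mill time = 58.5.
→ y_coolant = 7 and y_mill time = 5.5.
Shadow price of coolant = 7.

7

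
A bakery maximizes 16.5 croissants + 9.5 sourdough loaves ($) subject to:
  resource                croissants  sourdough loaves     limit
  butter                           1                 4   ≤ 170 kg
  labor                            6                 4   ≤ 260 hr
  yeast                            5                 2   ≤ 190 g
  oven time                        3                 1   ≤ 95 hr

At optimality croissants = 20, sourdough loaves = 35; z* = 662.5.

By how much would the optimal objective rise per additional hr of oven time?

1.5

At the optimum: butter uses 160 of 170 (slack = 10); labor uses 260 of 260 (binding); yeast uses 170 of 190 (slack = 20); oven time uses 95 of 95 (binding).
Slack constraints have shadow price 0 (complementary slackness).
From A_Bᵀ y = c: 6·y_labor + 3·y_oven time = 16.5; 4·y_labor + 1·y_oven time = 9.5.
→ y_labor = 2 and y_oven time = 1.5.
Shadow price of oven time = 1.5.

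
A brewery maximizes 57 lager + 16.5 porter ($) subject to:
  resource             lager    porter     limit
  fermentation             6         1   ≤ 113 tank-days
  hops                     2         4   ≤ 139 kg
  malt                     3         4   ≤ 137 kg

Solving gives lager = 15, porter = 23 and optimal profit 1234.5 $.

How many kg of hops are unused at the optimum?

17

hops used = 2·15 + 4·23 = 122; slack = 139 − 122 = 17.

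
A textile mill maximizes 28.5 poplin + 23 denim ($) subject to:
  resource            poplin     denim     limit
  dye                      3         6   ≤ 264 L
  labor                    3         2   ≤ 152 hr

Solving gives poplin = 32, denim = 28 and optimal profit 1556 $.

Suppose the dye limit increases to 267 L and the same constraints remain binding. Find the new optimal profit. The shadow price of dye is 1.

1559

Δb = 3, so new z* = 1556 + (1)·(3) = 1556 + 3 = 1559.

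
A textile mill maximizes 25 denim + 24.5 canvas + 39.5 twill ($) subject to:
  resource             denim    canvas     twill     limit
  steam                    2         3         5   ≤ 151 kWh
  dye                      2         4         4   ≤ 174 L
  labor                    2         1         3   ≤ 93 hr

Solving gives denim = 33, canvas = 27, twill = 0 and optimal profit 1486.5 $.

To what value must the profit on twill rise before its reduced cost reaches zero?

41.5

Binding: dye and labor. Non-binding: steam (4 unused).
Since steam is not tight, its dual is 0.
The binding rows give the dual system: 2·y_dye + 2·y_labor = 25 and 4·y_dye + 1·y_labor = 24.5.
Solving: y_dye = 4, y_labor = 8.5.
twill enters the basis when its profit ≥ yᵀa₃ = 4·4 + 8.5·3 = 41.5.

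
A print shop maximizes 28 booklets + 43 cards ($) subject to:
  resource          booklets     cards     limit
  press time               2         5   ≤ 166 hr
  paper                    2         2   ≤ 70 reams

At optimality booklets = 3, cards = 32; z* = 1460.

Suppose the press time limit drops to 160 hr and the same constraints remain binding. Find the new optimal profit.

1430

Check each constraint at x*: press time 166/166 (tight); paper 70/70 (tight).
The binding rows give the dual system: 2·y_press time + 2·y_paper = 28 and 5·y_press time + 2·y_paper = 43.
Solving: y_press time = 5, y_paper = 9.
Δz = y_press time·Δb = 5 × (-6) = -30, so new z* = 1460 − 30 = 1430.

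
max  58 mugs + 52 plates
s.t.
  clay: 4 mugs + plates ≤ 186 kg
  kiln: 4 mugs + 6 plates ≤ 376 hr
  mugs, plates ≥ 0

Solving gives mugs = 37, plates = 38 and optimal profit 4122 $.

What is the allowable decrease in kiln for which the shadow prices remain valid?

190

Binding constraints: clay, kiln. The basis is B = [[4,1],[4,6]] with det 20.
Per unit decrease in kiln, x* moves by d = (0.05, -0.2).
The basis stays optimal until plates reaches 0; allowable decrease = 190 hr.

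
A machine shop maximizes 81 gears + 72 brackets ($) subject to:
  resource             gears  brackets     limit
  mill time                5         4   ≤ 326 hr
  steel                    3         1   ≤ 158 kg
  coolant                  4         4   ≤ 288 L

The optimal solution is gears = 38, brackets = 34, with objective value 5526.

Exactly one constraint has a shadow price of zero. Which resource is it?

mill time: 326/326 (binding)
steel: 148/158 (slack 10)
coolant: 288/288 (binding)
By complementary slackness, a constraint with positive slack has shadow price 0 → steel.

steel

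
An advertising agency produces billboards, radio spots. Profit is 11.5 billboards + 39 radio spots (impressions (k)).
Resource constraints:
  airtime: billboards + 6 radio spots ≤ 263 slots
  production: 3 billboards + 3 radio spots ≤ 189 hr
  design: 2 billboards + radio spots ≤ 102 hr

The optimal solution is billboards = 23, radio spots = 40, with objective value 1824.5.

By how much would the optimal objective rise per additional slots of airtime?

5.5

At the optimum: airtime uses 263 of 263 (binding); production uses 189 of 189 (binding); design uses 86 of 102 (slack = 16).
Since design is not tight, its dual is 0.
Dual feasibility on the basic columns requires 1·y_airtime + 3·y_production = 11.5, 6·y_airtime + 3·y_production = 39.
→ y_airtime = 5.5 and y_production = 2.
Shadow price of airtime = 5.5.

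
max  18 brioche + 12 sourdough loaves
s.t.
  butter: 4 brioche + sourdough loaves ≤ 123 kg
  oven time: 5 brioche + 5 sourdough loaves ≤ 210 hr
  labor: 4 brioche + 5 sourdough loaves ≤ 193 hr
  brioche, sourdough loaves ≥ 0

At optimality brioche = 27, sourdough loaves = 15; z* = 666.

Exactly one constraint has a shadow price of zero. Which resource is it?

butter: 123/123 (binding)
oven time: 210/210 (binding)
labor: 183/193 (slack 10)
By complementary slackness, a constraint with positive slack has shadow price 0 → labor.

labor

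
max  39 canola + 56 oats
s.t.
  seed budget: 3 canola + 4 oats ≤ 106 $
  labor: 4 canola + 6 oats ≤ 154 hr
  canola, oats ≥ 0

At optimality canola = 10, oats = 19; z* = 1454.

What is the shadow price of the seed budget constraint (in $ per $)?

Both seed budget and labor are binding at x*.
The binding rows give the dual system: 3·y_seed budget + 4·y_labor = 39 and 4·y_seed budget + 6·y_labor = 56.
This yields shadow prices y_seed budget = 5, y_labor = 6.
Shadow price of seed budget = 5.

5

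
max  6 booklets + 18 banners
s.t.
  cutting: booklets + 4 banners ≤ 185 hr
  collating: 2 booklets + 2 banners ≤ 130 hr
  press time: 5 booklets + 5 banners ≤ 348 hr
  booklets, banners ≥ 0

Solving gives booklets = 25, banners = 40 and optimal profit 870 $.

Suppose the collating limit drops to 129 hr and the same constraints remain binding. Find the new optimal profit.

Check each constraint at x*: cutting 185/185 (tight); collating 130/130 (tight); press time 325/348 (slack 23).
By complementary slackness, y = 0 for the non-binding constraint.
Dual feasibility on the basic columns requires 1·y_cutting + 2·y_collating = 6, 4·y_cutting + 2·y_collating = 18.
Solving: y_cutting = 4, y_collating = 1.
Δz = y_collating·Δb = 1 × (-1) = -1, so new z* = 870 − 1 = 869.

869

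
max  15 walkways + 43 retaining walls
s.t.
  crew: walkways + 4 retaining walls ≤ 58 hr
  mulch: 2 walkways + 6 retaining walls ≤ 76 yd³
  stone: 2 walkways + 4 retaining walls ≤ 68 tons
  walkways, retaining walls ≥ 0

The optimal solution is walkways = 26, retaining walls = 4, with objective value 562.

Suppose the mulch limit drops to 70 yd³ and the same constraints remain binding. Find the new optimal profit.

At the optimum: crew uses 42 of 58 (slack = 16); mulch uses 76 of 76 (binding); stone uses 68 of 68 (binding).
Since crew is not tight, its dual is 0.
From A_Bᵀ y = c: 2·y_mulch + 2·y_stone = 15; 6·y_mulch + 4·y_stone = 43.
Solving: y_mulch = 6.5, y_stone = 1.
Δz = y_mulch·Δb = 6.5 × (-6) = -39, so new z* = 562 − 39 = 523.

523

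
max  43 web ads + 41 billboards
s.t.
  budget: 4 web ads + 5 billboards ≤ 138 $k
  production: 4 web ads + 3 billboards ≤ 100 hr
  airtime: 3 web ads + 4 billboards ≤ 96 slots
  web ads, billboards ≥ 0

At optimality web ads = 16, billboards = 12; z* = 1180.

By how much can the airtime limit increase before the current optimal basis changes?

Binding constraints: production, airtime. The basis is B = [[4,3],[3,4]] with det 7.
Per unit increase in airtime, x* moves by d = (-0.4286, 0.5714).
The basis stays optimal until budget becomes binding; allowable increase = 12.25 slots.

12.25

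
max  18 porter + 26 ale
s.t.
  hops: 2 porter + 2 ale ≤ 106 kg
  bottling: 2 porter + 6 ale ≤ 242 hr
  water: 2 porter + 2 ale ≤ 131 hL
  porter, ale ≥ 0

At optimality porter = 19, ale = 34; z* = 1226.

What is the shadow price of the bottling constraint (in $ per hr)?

2

Binding: hops and bottling. Non-binding: water (25 unused).
Since water is not tight, its dual is 0.
The binding rows give the dual system: 2·y_hops + 2·y_bottling = 18 and 2·y_hops + 6·y_bottling = 26.
This yields shadow prices y_hops = 7, y_bottling = 2.
Shadow price of bottling = 2.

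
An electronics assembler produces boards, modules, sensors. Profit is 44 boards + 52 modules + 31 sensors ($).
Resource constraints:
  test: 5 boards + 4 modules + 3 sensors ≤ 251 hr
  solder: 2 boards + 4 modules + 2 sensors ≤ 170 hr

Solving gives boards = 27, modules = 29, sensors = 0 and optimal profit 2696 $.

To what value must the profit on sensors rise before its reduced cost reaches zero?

Check each constraint at x*: test 251/251 (tight); solder 170/170 (tight).
Dual feasibility on the basic columns requires 5·y_test + 2·y_solder = 44, 4·y_test + 4·y_solder = 52.
This yields shadow prices y_test = 6, y_solder = 7.
sensors enters the basis when its profit ≥ yᵀa₃ = 6·3 + 7·2 = 32.

32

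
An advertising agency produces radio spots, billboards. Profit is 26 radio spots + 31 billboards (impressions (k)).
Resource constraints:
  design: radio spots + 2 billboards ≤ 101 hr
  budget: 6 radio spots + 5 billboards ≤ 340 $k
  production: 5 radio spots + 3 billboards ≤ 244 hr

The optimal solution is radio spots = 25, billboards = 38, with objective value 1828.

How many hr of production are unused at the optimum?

production used = 5·25 + 3·38 = 239; slack = 244 − 239 = 5.

5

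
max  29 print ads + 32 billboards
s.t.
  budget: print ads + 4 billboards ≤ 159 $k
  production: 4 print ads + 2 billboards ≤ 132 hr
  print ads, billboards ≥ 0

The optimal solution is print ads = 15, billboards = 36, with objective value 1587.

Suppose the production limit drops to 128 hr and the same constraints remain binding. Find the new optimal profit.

At the optimum: budget uses 159 of 159 (binding); production uses 132 of 132 (binding).
The binding rows give the dual system: 1·y_budget + 4·y_production = 29 and 4·y_budget + 2·y_production = 32.
→ y_budget = 5 and y_production = 6.
Δz = y_production·Δb = 6 × (-4) = -24, so new z* = 1587 − 24 = 1563.

1563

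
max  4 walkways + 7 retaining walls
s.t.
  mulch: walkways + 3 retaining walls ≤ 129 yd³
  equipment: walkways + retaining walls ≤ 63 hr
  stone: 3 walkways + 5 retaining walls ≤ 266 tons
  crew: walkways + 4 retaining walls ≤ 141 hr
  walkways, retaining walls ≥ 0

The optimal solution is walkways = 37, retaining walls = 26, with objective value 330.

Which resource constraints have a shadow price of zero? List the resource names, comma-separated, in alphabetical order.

mulch, stone

mulch: 115/129 (slack 14)
equipment: 63/63 (binding)
stone: 241/266 (slack 25)
crew: 141/141 (binding)
By complementary slackness, a constraint with positive slack has shadow price 0 → mulch, stone.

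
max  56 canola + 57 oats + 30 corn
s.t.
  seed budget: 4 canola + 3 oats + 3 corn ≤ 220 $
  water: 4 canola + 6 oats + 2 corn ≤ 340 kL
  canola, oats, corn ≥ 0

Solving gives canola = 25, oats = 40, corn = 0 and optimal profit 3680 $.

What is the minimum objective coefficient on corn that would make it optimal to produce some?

Both seed budget and water are binding at x*.
Dual feasibility on the basic columns requires 4·y_seed budget + 4·y_water = 56, 3·y_seed budget + 6·y_water = 57.
Solving: y_seed budget = 9, y_water = 5.
corn enters the basis when its profit ≥ yᵀa₃ = 9·3 + 5·2 = 37.

37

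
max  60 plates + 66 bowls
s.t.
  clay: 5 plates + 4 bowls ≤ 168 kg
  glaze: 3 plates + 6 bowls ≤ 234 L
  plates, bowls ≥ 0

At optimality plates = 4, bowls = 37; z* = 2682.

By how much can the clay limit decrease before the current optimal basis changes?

Binding constraints: clay, glaze. The basis is B = [[5,4],[3,6]] with det 18.
Per unit decrease in clay, x* moves by d = (-0.3333, 0.1667).
The basis stays optimal until plates reaches 0; allowable decrease = 12 kg.

12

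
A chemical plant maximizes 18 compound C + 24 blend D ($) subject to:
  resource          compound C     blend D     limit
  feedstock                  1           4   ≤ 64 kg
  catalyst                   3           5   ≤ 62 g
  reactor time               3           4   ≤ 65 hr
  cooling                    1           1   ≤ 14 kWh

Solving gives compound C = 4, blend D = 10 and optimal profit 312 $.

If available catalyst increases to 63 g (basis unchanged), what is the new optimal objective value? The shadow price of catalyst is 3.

315

Δb = 1, so new z* = 312 + (3)·(1) = 312 + 3 = 315.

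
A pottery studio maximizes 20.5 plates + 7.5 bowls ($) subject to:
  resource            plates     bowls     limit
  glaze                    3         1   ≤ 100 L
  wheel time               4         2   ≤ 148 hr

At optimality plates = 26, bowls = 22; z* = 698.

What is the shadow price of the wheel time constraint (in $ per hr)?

1

At the optimum: glaze uses 100 of 100 (binding); wheel time uses 148 of 148 (binding).
Dual feasibility on the basic columns requires 3·y_glaze + 4·y_wheel time = 20.5, 1·y_glaze + 2·y_wheel time = 7.5.
→ y_glaze = 5.5 and y_wheel time = 1.
Shadow price of wheel time = 1.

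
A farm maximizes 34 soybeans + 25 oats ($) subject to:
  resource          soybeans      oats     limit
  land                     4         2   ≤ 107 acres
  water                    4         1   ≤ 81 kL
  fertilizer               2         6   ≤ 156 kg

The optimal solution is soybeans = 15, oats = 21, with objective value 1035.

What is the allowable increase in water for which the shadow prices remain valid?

Binding constraints: water, fertilizer. The basis is B = [[4,1],[2,6]] with det 22.
Per unit increase in water, x* moves by d = (0.2727, -0.0909).
The basis stays optimal until land becomes binding; allowable increase = 5.5 kL.

5.5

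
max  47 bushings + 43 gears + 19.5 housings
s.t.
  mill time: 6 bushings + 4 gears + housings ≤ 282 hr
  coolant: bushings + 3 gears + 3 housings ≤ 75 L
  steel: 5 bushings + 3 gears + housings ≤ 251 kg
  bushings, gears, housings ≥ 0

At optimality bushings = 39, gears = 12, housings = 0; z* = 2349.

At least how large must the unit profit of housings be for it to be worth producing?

At the optimum: mill time uses 282 of 282 (binding); coolant uses 75 of 75 (binding); steel uses 231 of 251 (slack = 20).
Since steel is not tight, its dual is 0.
Dual feasibility on the basic columns requires 6·y_mill time + 1·y_coolant = 47, 4·y_mill time + 3·y_coolant = 43.
Solving: y_mill time = 7, y_coolant = 5.
housings enters the basis when its profit ≥ yᵀa₃ = 7·1 + 5·3 = 22.

22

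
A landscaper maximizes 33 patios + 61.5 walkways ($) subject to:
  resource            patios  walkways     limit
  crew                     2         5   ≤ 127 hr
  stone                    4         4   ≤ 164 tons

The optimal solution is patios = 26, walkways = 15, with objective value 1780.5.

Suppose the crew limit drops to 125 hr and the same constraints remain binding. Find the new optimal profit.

1761.5

Both crew and stone are binding at x*.
From A_Bᵀ y = c: 2·y_crew + 4·y_stone = 33; 5·y_crew + 4·y_stone = 61.5.
Solving: y_crew = 9.5, y_stone = 3.5.
Δz = y_crew·Δb = 9.5 × (-2) = -19, so new z* = 1780.5 − 19 = 1761.5.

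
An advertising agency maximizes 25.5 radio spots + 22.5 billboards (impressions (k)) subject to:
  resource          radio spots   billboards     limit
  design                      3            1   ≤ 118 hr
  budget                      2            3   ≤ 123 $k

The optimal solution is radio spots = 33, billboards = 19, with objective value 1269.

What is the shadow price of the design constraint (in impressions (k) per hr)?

Check each constraint at x*: design 118/118 (tight); budget 123/123 (tight).
From A_Bᵀ y = c: 3·y_design + 2·y_budget = 25.5; 1·y_design + 3·y_budget = 22.5.
→ y_design = 4.5 and y_budget = 6.
Shadow price of design = 4.5.

4.5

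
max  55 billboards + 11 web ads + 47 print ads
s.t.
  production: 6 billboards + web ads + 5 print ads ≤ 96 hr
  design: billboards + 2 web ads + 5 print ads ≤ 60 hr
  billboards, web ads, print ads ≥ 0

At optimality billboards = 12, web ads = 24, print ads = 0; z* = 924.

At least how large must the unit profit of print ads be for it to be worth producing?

50

At the optimum: production uses 96 of 96 (binding); design uses 60 of 60 (binding).
Dual feasibility on the basic columns requires 6·y_production + 1·y_design = 55, 1·y_production + 2·y_design = 11.
This yields shadow prices y_production = 9, y_design = 1.
print ads enters the basis when its profit ≥ yᵀa₃ = 9·5 + 1·5 = 50.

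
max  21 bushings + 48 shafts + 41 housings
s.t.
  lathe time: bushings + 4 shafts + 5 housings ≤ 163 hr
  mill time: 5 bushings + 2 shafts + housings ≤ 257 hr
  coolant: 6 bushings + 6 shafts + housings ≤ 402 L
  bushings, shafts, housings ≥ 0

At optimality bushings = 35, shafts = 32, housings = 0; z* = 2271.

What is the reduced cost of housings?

-6

At the optimum: lathe time uses 163 of 163 (binding); mill time uses 239 of 257 (slack = 18); coolant uses 402 of 402 (binding).
Slack constraints have shadow price 0 (complementary slackness).
The binding rows give the dual system: 1·y_lathe time + 6·y_coolant = 21 and 4·y_lathe time + 6·y_coolant = 48.
Solving: y_lathe time = 9, y_coolant = 2.
Reduced cost of housings: c₃ − yᵀa₃ = 41 − (9·5 + 2·1) = 41 − 47 = -6.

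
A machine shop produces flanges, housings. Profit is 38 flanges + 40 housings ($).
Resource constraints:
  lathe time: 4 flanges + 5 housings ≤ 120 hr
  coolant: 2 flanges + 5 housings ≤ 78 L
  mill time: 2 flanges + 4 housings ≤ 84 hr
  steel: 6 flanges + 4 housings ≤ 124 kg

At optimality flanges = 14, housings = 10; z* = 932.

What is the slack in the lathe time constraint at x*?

lathe time used = 4·14 + 5·10 = 106; slack = 120 − 106 = 14.

14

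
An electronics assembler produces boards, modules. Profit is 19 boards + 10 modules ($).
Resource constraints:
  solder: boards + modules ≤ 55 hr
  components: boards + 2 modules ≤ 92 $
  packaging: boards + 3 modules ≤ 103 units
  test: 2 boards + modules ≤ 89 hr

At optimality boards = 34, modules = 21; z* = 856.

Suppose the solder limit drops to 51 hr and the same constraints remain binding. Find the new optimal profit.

Check each constraint at x*: solder 55/55 (tight); components 76/92 (slack 16); packaging 97/103 (slack 6); test 89/89 (tight).
By complementary slackness, y = 0 for the non-binding constraints.
The binding rows give the dual system: 1·y_solder + 2·y_test = 19 and 1·y_solder + 1·y_test = 10.
Solving: y_solder = 1, y_test = 9.
Δz = y_solder·Δb = 1 × (-4) = -4, so new z* = 856 − 4 = 852.

852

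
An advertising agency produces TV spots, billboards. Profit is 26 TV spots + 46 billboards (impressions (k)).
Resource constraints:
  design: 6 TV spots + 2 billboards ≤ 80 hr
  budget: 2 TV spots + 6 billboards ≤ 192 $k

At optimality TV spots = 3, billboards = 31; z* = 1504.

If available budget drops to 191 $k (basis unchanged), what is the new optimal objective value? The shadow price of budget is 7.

1497

Δb = -1, so new z* = 1504 + (7)·(-1) = 1504 − 7 = 1497.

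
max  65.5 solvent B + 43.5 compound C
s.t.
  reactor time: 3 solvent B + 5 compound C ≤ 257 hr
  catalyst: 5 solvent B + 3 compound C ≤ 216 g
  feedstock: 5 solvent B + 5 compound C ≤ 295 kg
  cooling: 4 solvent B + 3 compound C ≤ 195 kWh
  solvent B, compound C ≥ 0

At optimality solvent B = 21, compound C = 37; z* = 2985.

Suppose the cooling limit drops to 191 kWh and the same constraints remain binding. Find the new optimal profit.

2957

Check each constraint at x*: reactor time 248/257 (slack 9); catalyst 216/216 (tight); feedstock 290/295 (slack 5); cooling 195/195 (tight).
By complementary slackness, y = 0 for the non-binding constraints.
From A_Bᵀ y = c: 5·y_catalyst + 4·y_cooling = 65.5; 3·y_catalyst + 3·y_cooling = 43.5.
→ y_catalyst = 7.5 and y_cooling = 7.
Δz = y_cooling·Δb = 7 × (-4) = -28, so new z* = 2985 − 28 = 2957.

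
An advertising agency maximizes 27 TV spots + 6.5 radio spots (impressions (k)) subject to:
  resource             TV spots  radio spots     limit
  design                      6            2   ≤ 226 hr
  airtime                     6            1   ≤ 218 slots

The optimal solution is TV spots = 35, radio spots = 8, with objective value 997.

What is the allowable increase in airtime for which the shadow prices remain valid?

Binding constraints: design, airtime. The basis is B = [[6,2],[6,1]] with det -6.
Per unit increase in airtime, x* moves by d = (0.3333, -1).
The basis stays optimal until radio spots reaches 0; allowable increase = 8 slots.

8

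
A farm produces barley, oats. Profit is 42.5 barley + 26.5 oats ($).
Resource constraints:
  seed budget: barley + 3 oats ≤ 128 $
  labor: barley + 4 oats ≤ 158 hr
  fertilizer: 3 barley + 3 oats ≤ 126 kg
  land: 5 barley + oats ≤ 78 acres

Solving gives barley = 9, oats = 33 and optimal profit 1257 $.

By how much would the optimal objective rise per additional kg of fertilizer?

Check each constraint at x*: seed budget 108/128 (slack 20); labor 141/158 (slack 17); fertilizer 126/126 (tight); land 78/78 (tight).
By complementary slackness, y = 0 for the non-binding constraints.
Dual feasibility on the basic columns requires 3·y_fertilizer + 5·y_land = 42.5, 3·y_fertilizer + 1·y_land = 26.5.
→ y_fertilizer = 7.5 and y_land = 4.
Shadow price of fertilizer = 7.5.

7.5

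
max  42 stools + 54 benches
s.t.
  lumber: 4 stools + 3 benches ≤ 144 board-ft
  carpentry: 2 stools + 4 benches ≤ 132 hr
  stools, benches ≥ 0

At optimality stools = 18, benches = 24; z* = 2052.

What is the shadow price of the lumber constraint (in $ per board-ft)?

6

Both lumber and carpentry are binding at x*.
The binding rows give the dual system: 4·y_lumber + 2·y_carpentry = 42 and 3·y_lumber + 4·y_carpentry = 54.
→ y_lumber = 6 and y_carpentry = 9.
Shadow price of lumber = 6.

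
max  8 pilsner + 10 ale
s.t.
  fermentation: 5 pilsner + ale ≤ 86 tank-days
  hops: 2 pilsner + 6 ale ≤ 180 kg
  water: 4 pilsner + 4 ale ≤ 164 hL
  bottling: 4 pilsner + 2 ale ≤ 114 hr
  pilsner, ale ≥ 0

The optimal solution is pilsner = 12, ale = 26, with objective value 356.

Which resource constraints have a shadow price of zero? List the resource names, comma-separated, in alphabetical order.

fermentation: 86/86 (binding)
hops: 180/180 (binding)
water: 152/164 (slack 12)
bottling: 100/114 (slack 14)
By complementary slackness, a constraint with positive slack has shadow price 0 → bottling, water.

bottling, water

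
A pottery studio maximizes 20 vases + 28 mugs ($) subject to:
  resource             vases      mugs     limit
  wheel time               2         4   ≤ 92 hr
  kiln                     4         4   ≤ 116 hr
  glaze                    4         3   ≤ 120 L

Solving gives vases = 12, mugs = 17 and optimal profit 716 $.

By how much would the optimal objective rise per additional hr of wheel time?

Check each constraint at x*: wheel time 92/92 (tight); kiln 116/116 (tight); glaze 99/120 (slack 21).
By complementary slackness, y = 0 for the non-binding constraint.
From A_Bᵀ y = c: 2·y_wheel time + 4·y_kiln = 20; 4·y_wheel time + 4·y_kiln = 28.
This yields shadow prices y_wheel time = 4, y_kiln = 3.
Shadow price of wheel time = 4.

4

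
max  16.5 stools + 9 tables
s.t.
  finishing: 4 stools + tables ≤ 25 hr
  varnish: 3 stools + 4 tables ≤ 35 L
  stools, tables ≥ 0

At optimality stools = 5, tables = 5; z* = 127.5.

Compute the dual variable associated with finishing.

3

Both finishing and varnish are binding at x*.
From A_Bᵀ y = c: 4·y_finishing + 3·y_varnish = 16.5; 1·y_finishing + 4·y_varnish = 9.
This yields shadow prices y_finishing = 3, y_varnish = 1.5.
Shadow price of finishing = 3.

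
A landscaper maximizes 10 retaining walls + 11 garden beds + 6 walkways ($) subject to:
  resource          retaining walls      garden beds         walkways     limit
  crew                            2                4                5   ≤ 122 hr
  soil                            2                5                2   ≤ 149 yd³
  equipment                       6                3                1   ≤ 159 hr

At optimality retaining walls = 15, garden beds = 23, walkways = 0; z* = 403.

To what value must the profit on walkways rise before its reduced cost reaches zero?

11

Binding: crew and equipment. Non-binding: soil (4 unused).
Since soil is not tight, its dual is 0.
From A_Bᵀ y = c: 2·y_crew + 6·y_equipment = 10; 4·y_crew + 3·y_equipment = 11.
Solving: y_crew = 2, y_equipment = 1.
walkways enters the basis when its profit ≥ yᵀa₃ = 2·5 + 1·1 = 11.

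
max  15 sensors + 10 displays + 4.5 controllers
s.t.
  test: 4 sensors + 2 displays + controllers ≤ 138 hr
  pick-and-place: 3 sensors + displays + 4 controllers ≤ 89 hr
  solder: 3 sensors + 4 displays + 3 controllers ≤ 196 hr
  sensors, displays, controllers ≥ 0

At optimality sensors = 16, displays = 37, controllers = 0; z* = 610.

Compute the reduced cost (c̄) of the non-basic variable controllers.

Check each constraint at x*: test 138/138 (tight); pick-and-place 85/89 (slack 4); solder 196/196 (tight).
Since pick-and-place is not tight, its dual is 0.
From A_Bᵀ y = c: 4·y_test + 3·y_solder = 15; 2·y_test + 4·y_solder = 10.
→ y_test = 3 and y_solder = 1.
Reduced cost of controllers: c₃ − yᵀa₃ = 4.5 − (3·1 + 1·3) = 4.5 − 6 = -1.5.

-1.5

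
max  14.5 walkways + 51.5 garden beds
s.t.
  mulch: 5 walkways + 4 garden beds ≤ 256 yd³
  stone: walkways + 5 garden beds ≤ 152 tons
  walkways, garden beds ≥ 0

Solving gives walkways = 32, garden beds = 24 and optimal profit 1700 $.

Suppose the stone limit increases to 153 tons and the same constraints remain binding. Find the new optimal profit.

Check each constraint at x*: mulch 256/256 (tight); stone 152/152 (tight).
From A_Bᵀ y = c: 5·y_mulch + 1·y_stone = 14.5; 4·y_mulch + 5·y_stone = 51.5.
→ y_mulch = 1 and y_stone = 9.5.
Δz = y_stone·Δb = 9.5 × (1) = 9.5, so new z* = 1700 + 9.5 = 1709.5.

1709.5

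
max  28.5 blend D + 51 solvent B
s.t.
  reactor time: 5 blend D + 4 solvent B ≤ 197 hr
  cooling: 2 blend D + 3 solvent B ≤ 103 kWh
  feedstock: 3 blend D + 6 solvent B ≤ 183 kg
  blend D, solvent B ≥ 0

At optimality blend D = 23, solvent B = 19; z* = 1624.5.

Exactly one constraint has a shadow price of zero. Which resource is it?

reactor time: 191/197 (slack 6)
cooling: 103/103 (binding)
feedstock: 183/183 (binding)
By complementary slackness, a constraint with positive slack has shadow price 0 → reactor time.

reactor time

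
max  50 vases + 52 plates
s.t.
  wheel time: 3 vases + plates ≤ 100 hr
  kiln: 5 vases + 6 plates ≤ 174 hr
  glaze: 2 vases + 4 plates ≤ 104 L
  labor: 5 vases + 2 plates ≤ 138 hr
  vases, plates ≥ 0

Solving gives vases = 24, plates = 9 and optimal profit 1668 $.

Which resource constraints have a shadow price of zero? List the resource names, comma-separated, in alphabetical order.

glaze, wheel time

wheel time: 81/100 (slack 19)
kiln: 174/174 (binding)
glaze: 84/104 (slack 20)
labor: 138/138 (binding)
By complementary slackness, a constraint with positive slack has shadow price 0 → glaze, wheel time.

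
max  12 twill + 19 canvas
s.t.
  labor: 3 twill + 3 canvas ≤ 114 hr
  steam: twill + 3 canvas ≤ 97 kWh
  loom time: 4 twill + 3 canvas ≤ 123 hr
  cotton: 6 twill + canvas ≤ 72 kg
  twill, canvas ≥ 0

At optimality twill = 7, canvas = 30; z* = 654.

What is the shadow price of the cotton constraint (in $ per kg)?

At the optimum: labor uses 111 of 114 (slack = 3); steam uses 97 of 97 (binding); loom time uses 118 of 123 (slack = 5); cotton uses 72 of 72 (binding).
Slack constraints have shadow price 0 (complementary slackness).
The binding rows give the dual system: 1·y_steam + 6·y_cotton = 12 and 3·y_steam + 1·y_cotton = 19.
Solving: y_steam = 6, y_cotton = 1.
Shadow price of cotton = 1.

1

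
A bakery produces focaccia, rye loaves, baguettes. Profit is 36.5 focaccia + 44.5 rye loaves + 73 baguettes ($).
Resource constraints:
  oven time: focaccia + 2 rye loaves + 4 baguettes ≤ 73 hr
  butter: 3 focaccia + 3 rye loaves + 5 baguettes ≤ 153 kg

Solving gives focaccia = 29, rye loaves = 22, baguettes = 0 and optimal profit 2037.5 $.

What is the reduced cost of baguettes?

-6.5

Both oven time and butter are binding at x*.
From A_Bᵀ y = c: 1·y_oven time + 3·y_butter = 36.5; 2·y_oven time + 3·y_butter = 44.5.
→ y_oven time = 8 and y_butter = 9.5.
Reduced cost of baguettes: c₃ − yᵀa₃ = 73 − (8·4 + 9.5·5) = 73 − 79.5 = -6.5.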